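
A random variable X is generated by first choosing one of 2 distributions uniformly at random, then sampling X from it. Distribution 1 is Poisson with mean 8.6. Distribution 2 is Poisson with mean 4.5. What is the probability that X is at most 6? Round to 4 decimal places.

Conditional on each component, P(X ≤ 6): 1: 0.245676; 2: 0.831051.
By total probability, P(X ≤ 6) = 0.5·0.245676 + 0.5·0.831051 = 0.538364.

0.5384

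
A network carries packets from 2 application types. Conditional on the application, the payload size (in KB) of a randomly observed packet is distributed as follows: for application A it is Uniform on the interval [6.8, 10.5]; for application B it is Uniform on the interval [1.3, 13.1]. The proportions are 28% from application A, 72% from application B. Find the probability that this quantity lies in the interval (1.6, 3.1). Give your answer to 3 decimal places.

Conditional on each application, P(1.6 < X < 3.1): A: 0; B: 0.127119.
By total probability, P(1.6 < X < 3.1) = 0.28·0 + 0.72·0.127119 = 0.0915254.

0.092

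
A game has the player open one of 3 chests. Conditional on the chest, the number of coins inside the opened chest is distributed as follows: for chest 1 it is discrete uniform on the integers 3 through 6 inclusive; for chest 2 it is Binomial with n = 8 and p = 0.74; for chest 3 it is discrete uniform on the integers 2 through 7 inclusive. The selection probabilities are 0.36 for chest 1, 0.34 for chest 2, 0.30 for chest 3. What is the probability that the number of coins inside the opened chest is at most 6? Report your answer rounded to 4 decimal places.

Conditional on each chest, P(X ≤ 6): 1: 1; 2: 0.657334; 3: 0.833333.
By total probability, P(X ≤ 6) = 0.36·1 + 0.34·0.657334 + 0.3·0.833333 = 0.833494.

0.8335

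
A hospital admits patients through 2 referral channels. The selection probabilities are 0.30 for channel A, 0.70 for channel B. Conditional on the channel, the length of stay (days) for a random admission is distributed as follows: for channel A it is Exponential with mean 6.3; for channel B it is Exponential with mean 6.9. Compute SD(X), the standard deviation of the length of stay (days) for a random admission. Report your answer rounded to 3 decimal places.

6.731

Per component, A: μ=6.3, E[X²]=79.38; B: μ=6.9, E[X²]=95.22.
E[X] = 0.3·6.3 + 0.7·6.9 = 6.72.
E[X²] = 0.3·79.38 + 0.7·95.22 = 90.468.
Var(X) = E[X²] − (E[X])² = 90.468 − 45.1584 = 45.3096.
SD(X) = √45.3096 = 6.73124.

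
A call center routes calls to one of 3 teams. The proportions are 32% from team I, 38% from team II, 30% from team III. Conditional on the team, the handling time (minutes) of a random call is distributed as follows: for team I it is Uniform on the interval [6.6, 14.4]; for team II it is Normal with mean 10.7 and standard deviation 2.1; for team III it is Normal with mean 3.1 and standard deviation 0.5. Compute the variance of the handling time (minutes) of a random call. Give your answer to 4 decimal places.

Per component, I: μ=10.5, E[X²]=115.32; II: μ=10.7, E[X²]=118.9; III: μ=3.1, E[X²]=9.86.
E[X] = 0.32·10.5 + 0.38·10.7 + 0.3·3.1 = 8.356.
E[X²] = 0.32·115.32 + 0.38·118.9 + 0.3·9.86 = 85.0424.
Var(X) = E[X²] − (E[X])² = 85.0424 − 69.8227 = 15.2197.

15.2197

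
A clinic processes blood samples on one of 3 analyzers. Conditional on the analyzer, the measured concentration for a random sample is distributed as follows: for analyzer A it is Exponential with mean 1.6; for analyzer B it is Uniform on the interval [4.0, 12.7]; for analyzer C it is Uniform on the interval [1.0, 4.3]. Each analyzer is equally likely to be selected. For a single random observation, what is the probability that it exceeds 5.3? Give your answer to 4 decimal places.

0.2957

Conditional on each analyzer, P(X > 5.3): A: 0.036425; B: 0.850575; C: 0.
By total probability, P(X > 5.3) = 0.333333·0.036425 + 0.333333·0.850575 + 0.333333·0 = 0.295667.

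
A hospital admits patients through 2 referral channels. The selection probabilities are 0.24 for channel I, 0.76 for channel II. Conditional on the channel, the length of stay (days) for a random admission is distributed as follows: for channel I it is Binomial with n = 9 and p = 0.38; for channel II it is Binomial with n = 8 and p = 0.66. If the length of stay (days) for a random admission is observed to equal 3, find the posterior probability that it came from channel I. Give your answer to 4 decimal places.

Likelihoods P(X=3 | ·): I: 0.261806; II: 0.07315.
Posterior ∝ prior × likelihood. Numerator for I: 0.24·0.261806 = 0.0628335.
Normalizing constant: 0.24·0.261806 + 0.76·0.07315 = 0.118428.
P(I | observation) = 0.0628335 / 0.118428 = 0.530565.

0.5306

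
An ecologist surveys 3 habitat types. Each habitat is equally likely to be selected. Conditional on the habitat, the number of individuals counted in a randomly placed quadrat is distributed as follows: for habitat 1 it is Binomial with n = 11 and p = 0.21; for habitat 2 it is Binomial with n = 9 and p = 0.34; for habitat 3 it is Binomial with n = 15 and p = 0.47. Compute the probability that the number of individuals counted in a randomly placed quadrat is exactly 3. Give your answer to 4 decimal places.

0.1760

Conditional on each habitat, P(X = 3): 1: 0.231824; 2: 0.272885; 3: 0.0232068.
By total probability, P(X = 3) = 0.333333·0.231824 + 0.333333·0.272885 + 0.333333·0.0232068 = 0.175972.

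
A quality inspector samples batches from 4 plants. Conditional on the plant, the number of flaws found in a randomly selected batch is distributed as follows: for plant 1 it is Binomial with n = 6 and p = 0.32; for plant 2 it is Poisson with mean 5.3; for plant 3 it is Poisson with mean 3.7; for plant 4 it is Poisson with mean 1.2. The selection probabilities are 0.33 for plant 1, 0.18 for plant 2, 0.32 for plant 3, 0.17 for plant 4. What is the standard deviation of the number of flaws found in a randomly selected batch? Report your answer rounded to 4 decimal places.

Per component, 1: μ=1.92, E[X²]=4.992; 2: μ=5.3, E[X²]=33.39; 3: μ=3.7, E[X²]=17.39; 4: μ=1.2, E[X²]=2.64.
E[X] = 0.33·1.92 + 0.18·5.3 + 0.32·3.7 + 0.17·1.2 = 2.9756.
E[X²] = 0.33·4.992 + 0.18·33.39 + 0.32·17.39 + 0.17·2.64 = 13.6712.
Var(X) = E[X²] − (E[X])² = 13.6712 − 8.8542 = 4.81696.
SD(X) = √4.81696 = 2.19476.

2.1948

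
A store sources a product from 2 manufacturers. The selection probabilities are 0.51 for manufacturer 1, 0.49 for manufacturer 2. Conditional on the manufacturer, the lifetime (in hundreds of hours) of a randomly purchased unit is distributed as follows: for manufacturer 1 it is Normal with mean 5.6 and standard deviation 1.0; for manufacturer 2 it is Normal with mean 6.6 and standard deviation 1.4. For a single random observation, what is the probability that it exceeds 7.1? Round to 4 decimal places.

Conditional on each manufacturer, P(X > 7.1): 1: 0.0668072; 2: 0.360492.
By total probability, P(X > 7.1) = 0.51·0.0668072 + 0.49·0.360492 = 0.210713.

0.2107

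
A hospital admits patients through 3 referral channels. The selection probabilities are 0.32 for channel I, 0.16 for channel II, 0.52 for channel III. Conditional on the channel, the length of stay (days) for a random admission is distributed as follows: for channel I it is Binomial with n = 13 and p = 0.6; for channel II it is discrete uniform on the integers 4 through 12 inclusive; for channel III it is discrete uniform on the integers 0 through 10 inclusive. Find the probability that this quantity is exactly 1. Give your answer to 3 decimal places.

Conditional on each channel, P(X = 1): I: 0.000130862; II: 0; III: 0.0909091.
By total probability, P(X = 1) = 0.32·0.000130862 + 0.16·0 + 0.52·0.0909091 = 0.0473146.

0.047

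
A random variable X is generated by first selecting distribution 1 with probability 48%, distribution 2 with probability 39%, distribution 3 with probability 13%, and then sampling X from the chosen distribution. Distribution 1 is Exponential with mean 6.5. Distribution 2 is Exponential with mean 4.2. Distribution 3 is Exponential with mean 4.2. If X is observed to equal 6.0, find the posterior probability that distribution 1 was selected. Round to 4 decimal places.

Likelihoods f(6.0 | ·): 1: 0.0611223; 2: 0.0570598; 3: 0.0570598.
Posterior ∝ prior × likelihood. Numerator for 1: 0.48·0.0611223 = 0.0293387.
Normalizing constant: 0.48·0.0611223 + 0.39·0.0570598 + 0.13·0.0570598 = 0.0590098.
P(1 | observation) = 0.0293387 / 0.0590098 = 0.497184.

0.4972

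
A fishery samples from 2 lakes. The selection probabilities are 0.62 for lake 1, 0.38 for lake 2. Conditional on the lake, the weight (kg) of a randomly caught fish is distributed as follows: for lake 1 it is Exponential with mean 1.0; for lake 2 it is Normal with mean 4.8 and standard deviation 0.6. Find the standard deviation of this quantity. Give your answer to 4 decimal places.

2.0393

Per component, 1: μ=1, E[X²]=2; 2: μ=4.8, E[X²]=23.4.
E[X] = 0.62·1 + 0.38·4.8 = 2.444.
E[X²] = 0.62·2 + 0.38·23.4 = 10.132.
Var(X) = E[X²] − (E[X])² = 10.132 − 5.97314 = 4.15886.
SD(X) = √4.15886 = 2.03933.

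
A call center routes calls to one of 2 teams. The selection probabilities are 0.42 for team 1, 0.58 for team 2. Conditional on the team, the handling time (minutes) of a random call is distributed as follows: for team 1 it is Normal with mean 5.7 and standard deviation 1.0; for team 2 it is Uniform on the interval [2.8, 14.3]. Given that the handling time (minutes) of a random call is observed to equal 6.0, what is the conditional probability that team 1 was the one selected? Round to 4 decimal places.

0.7605

Likelihoods f(6.0 | ·): 1: 0.381388; 2: 0.0869565.
Posterior ∝ prior × likelihood. Numerator for 1: 0.42·0.381388 = 0.160183.
Normalizing constant: 0.42·0.381388 + 0.58·0.0869565 = 0.210618.
P(1 | observation) = 0.160183 / 0.210618 = 0.760539.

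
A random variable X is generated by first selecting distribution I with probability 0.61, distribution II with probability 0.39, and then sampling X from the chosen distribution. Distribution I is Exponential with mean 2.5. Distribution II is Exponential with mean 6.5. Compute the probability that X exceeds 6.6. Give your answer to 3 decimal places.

Conditional on each component, P(X > 6.6): I: 0.0713613; II: 0.362263.
By total probability, P(X > 6.6) = 0.61·0.0713613 + 0.39·0.362263 = 0.184813.

0.185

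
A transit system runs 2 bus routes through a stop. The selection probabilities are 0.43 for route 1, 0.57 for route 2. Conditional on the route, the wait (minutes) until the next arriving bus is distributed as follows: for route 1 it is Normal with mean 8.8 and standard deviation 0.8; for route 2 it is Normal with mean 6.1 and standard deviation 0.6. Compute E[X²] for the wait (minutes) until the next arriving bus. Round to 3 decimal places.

For each component E[X²] = Var + (mean)², giving 1: 78.08; 2: 37.57.
Overall E[X²] = 0.43·78.08 + 0.57·37.57 = 54.9893.

54.989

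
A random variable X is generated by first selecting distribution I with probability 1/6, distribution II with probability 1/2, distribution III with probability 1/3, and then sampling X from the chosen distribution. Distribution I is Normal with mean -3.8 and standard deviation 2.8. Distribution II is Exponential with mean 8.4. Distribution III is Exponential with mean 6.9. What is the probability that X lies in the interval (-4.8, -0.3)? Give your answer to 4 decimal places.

0.0890

Conditional on each component, P(-4.8 < X < -0.3): I: 0.533858; II: 0; III: 0.
By total probability, P(-4.8 < X < -0.3) = 0.166667·0.533858 + 0.5·0 + 0.333333·0 = 0.0889763.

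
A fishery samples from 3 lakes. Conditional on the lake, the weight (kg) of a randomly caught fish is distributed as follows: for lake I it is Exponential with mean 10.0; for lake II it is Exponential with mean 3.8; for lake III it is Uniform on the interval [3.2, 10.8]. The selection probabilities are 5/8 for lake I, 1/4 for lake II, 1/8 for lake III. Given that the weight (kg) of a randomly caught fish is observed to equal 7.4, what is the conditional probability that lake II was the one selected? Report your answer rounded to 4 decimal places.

Likelihoods f(7.4 | ·): I: 0.0477114; II: 0.0375392; III: 0.131579.
Posterior ∝ prior × likelihood. Numerator for II: 0.25·0.0375392 = 0.0093848.
Normalizing constant: 0.625·0.0477114 + 0.25·0.0375392 + 0.125·0.131579 = 0.0556518.
P(II | observation) = 0.0093848 / 0.0556518 = 0.168634.

0.1686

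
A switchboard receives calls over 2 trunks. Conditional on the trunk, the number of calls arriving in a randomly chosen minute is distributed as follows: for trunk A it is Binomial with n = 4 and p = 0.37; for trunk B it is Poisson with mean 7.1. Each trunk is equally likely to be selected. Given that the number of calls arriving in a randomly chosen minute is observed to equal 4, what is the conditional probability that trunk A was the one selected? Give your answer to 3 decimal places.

Likelihoods P(X=4 | ·): A: 0.0187416; B: 0.0873638.
Posterior ∝ prior × likelihood. Numerator for A: 0.5·0.0187416 = 0.0093708.
Normalizing constant: 0.5·0.0187416 + 0.5·0.0873638 = 0.0530527.
P(A | observation) = 0.0093708 / 0.0530527 = 0.176632.

0.177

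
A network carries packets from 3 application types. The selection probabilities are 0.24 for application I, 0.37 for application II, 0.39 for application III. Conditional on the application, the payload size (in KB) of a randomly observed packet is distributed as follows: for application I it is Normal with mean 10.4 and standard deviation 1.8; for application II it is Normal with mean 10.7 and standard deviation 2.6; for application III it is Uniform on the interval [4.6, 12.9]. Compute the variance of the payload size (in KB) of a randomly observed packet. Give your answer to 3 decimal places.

6.329

Per component, I: μ=10.4, E[X²]=111.4; II: μ=10.7, E[X²]=121.25; III: μ=8.75, E[X²]=82.3033.
E[X] = 0.24·10.4 + 0.37·10.7 + 0.39·8.75 = 9.8675.
E[X²] = 0.24·111.4 + 0.37·121.25 + 0.39·82.3033 = 103.697.
Var(X) = E[X²] − (E[X])² = 103.697 − 97.3676 = 6.32924.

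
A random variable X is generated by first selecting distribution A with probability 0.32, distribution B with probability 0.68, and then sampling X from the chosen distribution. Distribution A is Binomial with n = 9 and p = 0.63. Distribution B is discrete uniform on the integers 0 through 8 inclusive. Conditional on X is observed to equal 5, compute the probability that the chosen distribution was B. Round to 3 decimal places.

Likelihoods P(X=5 | ·): A: 0.234358; B: 0.111111.
Posterior ∝ prior × likelihood. Numerator for B: 0.68·0.111111 = 0.0755556.
Normalizing constant: 0.32·0.234358 + 0.68·0.111111 = 0.15055.
P(B | observation) = 0.0755556 / 0.15055 = 0.501863.

0.502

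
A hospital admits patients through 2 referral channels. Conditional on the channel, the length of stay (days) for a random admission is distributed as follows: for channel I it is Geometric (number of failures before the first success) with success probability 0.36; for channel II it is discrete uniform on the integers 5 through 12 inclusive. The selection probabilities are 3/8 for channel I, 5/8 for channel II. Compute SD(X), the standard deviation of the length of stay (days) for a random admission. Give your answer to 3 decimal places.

3.965

Per component, I: μ=1.77778, E[X²]=8.09877; II: μ=8.5, E[X²]=77.5.
E[X] = 0.375·1.77778 + 0.625·8.5 = 5.97917.
E[X²] = 0.375·8.09877 + 0.625·77.5 = 51.4745.
Var(X) = E[X²] − (E[X])² = 51.4745 − 35.7504 = 15.7241.
SD(X) = √15.7241 = 3.96536.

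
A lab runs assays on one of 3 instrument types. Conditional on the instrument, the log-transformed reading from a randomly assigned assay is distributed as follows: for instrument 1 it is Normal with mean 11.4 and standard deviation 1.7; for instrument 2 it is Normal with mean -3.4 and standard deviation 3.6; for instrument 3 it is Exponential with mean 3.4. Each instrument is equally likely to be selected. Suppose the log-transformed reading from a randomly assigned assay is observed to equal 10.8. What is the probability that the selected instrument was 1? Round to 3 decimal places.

Likelihoods f(10.8 | ·): 1: 0.220502; 2: 4.63544e-05; 3: 0.0122743.
Posterior ∝ prior × likelihood. Numerator for 1: 0.333333·0.220502 = 0.0735005.
Normalizing constant: 0.333333·0.220502 + 0.333333·4.63544e-05 + 0.333333·0.0122743 = 0.0776074.
P(1 | observation) = 0.0735005 / 0.0776074 = 0.947081.

0.947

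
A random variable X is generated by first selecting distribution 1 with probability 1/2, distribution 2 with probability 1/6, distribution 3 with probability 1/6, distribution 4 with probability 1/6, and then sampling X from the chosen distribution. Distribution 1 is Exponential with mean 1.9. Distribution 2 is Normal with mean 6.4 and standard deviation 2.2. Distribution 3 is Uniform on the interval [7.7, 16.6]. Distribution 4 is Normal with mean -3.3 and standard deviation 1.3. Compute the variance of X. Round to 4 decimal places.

Per component, 1: μ=1.9, E[X²]=7.22; 2: μ=6.4, E[X²]=45.8; 3: μ=12.15, E[X²]=154.223; 4: μ=-3.3, E[X²]=12.58.
E[X] = 0.5·1.9 + 0.166667·6.4 + 0.166667·12.15 + 0.166667·-3.3 = 3.49167.
E[X²] = 0.5·7.22 + 0.166667·45.8 + 0.166667·154.223 + 0.166667·12.58 = 39.0439.
Var(X) = E[X²] − (E[X])² = 39.0439 − 12.1917 = 26.8522.

26.8522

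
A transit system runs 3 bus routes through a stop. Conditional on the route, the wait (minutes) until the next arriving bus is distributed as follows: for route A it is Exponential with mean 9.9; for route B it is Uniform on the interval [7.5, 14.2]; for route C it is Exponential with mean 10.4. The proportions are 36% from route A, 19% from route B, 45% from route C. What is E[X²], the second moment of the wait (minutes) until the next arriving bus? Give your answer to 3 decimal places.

For each component E[X²] = Var + (mean)², giving A: 196.02; B: 121.463; C: 216.32.
Overall E[X²] = 0.36·196.02 + 0.19·121.463 + 0.45·216.32 = 190.989.

190.989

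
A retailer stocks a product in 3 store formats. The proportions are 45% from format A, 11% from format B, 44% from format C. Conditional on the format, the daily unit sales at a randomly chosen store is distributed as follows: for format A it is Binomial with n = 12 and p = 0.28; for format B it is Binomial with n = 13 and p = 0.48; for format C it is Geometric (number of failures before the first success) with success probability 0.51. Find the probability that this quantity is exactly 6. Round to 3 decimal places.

Conditional on each format, P(X = 6): A: 0.0620319; B: 0.215769; C: 0.00705906.
By total probability, P(X = 6) = 0.45·0.0620319 + 0.11·0.215769 + 0.44·0.00705906 = 0.0547549.

0.055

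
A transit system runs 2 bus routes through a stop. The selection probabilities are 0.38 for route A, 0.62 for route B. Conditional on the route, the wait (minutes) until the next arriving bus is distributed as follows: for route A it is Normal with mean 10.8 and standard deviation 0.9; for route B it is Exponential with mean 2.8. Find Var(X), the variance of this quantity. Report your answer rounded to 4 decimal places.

Per component, A: μ=10.8, E[X²]=117.45; B: μ=2.8, E[X²]=15.68.
E[X] = 0.38·10.8 + 0.62·2.8 = 5.84.
E[X²] = 0.38·117.45 + 0.62·15.68 = 54.3526.
Var(X) = E[X²] − (E[X])² = 54.3526 − 34.1056 = 20.247.

20.2470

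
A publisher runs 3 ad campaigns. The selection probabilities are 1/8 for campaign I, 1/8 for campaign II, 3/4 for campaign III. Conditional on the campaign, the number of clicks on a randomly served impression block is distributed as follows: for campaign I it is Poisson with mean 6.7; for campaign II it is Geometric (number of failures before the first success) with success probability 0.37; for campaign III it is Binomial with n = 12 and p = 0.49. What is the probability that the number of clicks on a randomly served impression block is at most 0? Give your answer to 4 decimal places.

Conditional on each campaign, P(X ≤ 0): I: 0.00123091; II: 0.37; III: 0.000309629.
By total probability, P(X ≤ 0) = 0.125·0.00123091 + 0.125·0.37 + 0.75·0.000309629 = 0.0466361.

0.0466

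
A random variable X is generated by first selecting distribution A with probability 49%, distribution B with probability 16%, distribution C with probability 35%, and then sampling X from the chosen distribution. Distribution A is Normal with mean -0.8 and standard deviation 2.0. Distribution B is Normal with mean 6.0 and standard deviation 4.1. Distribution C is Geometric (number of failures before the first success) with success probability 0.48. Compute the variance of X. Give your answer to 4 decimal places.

Per component, A: μ=-0.8, E[X²]=4.64; B: μ=6, E[X²]=52.81; C: μ=1.08333, E[X²]=3.43056.
E[X] = 0.49·-0.8 + 0.16·6 + 0.35·1.08333 = 0.947167.
E[X²] = 0.49·4.64 + 0.16·52.81 + 0.35·3.43056 = 11.9239.
Var(X) = E[X²] − (E[X])² = 11.9239 − 0.897125 = 11.0268.

11.0268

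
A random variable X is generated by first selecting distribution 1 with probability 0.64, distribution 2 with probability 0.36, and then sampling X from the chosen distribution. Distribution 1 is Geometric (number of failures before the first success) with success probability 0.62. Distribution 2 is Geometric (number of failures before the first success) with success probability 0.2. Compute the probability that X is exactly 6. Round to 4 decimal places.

Conditional on each component, P(X = 6): 1: 0.00186678; 2: 0.0524288.
By total probability, P(X = 6) = 0.64·0.00186678 + 0.36·0.0524288 = 0.0200691.

0.0201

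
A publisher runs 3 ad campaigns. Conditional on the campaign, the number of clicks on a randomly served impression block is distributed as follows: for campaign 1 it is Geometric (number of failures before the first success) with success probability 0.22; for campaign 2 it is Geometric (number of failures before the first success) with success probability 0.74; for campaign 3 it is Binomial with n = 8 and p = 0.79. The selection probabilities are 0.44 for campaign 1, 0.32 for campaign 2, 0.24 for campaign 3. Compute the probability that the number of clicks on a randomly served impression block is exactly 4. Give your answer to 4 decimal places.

Conditional on each campaign, P(X = 4): 1: 0.0814331; 2: 0.00338162; 3: 0.0530254.
By total probability, P(X = 4) = 0.44·0.0814331 + 0.32·0.00338162 + 0.24·0.0530254 = 0.0496388.

0.0496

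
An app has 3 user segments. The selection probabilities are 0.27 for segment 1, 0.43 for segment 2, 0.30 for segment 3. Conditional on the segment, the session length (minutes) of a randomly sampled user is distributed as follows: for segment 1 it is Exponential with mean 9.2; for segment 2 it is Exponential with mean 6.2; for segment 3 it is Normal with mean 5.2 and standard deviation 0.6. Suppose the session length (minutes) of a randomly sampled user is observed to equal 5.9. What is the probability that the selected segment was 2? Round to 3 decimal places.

0.187

Likelihoods f(5.9 | ·): 1: 0.0572397; 2: 0.0622771; 3: 0.336664.
Posterior ∝ prior × likelihood. Numerator for 2: 0.43·0.0622771 = 0.0267791.
Normalizing constant: 0.27·0.0572397 + 0.43·0.0622771 + 0.3·0.336664 = 0.143233.
P(2 | observation) = 0.0267791 / 0.143233 = 0.186962.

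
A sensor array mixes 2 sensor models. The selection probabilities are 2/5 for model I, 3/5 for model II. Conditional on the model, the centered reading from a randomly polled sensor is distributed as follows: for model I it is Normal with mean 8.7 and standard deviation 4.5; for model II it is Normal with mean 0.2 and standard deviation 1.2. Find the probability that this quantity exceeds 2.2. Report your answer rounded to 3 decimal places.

0.399

Conditional on each model, P(X > 2.2): I: 0.925693; II: 0.0477904.
By total probability, P(X > 2.2) = 0.4·0.925693 + 0.6·0.0477904 = 0.398951.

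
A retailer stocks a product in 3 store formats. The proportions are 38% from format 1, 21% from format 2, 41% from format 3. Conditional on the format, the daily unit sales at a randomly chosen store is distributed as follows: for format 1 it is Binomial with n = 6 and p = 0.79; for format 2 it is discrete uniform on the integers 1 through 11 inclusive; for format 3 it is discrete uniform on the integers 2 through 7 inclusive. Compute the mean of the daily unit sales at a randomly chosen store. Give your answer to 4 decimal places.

4.9062

Component means — 1: 4.74; 2: 6; 3: 4.5.
E[X] = 0.38·4.74 + 0.21·6 + 0.41·4.5 = 4.9062.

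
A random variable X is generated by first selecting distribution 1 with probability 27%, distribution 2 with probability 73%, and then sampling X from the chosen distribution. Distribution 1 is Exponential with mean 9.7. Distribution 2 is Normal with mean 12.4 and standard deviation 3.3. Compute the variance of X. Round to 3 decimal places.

34.791

Per component, 1: μ=9.7, E[X²]=188.18; 2: μ=12.4, E[X²]=164.65.
E[X] = 0.27·9.7 + 0.73·12.4 = 11.671.
E[X²] = 0.27·188.18 + 0.73·164.65 = 171.003.
Var(X) = E[X²] − (E[X])² = 171.003 − 136.212 = 34.7909.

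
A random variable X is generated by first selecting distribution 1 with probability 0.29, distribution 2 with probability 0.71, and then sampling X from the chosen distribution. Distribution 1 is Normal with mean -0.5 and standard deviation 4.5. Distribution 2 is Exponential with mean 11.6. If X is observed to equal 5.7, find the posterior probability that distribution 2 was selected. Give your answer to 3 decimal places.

0.790

Likelihoods f(5.7 | ·): 1: 0.0343157; 2: 0.0527398.
Posterior ∝ prior × likelihood. Numerator for 2: 0.71·0.0527398 = 0.0374453.
Normalizing constant: 0.29·0.0343157 + 0.71·0.0527398 = 0.0473968.
P(2 | observation) = 0.0374453 / 0.0473968 = 0.790037.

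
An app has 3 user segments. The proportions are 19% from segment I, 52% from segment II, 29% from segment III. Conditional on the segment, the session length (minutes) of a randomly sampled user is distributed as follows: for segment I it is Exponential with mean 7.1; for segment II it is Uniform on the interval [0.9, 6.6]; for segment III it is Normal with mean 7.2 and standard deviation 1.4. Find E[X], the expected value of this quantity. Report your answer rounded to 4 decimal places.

5.3870

Component means — I: 7.1; II: 3.75; III: 7.2.
E[X] = 0.19·7.1 + 0.52·3.75 + 0.29·7.2 = 5.387.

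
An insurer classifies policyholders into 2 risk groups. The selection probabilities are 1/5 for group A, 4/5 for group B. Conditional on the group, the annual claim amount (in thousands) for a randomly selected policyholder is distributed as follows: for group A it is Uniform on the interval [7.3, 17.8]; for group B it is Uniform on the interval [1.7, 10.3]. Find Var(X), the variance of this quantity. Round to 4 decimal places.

13.6326

Per component, A: μ=12.55, E[X²]=166.69; B: μ=6, E[X²]=42.1633.
E[X] = 0.2·12.55 + 0.8·6 = 7.31.
E[X²] = 0.2·166.69 + 0.8·42.1633 = 67.0687.
Var(X) = E[X²] − (E[X])² = 67.0687 − 53.4361 = 13.6326.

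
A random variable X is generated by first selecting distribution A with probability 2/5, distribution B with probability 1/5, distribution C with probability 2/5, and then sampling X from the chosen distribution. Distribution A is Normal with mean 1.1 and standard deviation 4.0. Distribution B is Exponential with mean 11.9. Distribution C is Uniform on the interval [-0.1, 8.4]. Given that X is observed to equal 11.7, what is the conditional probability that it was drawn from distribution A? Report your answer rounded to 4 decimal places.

Likelihoods f(11.7 | ·): A: 0.00297806; B: 0.0314382; C: 0.
Posterior ∝ prior × likelihood. Numerator for A: 0.4·0.00297806 = 0.00119122.
Normalizing constant: 0.4·0.00297806 + 0.2·0.0314382 + 0.4·0 = 0.00747886.
P(A | observation) = 0.00119122 / 0.00747886 = 0.159279.

0.1593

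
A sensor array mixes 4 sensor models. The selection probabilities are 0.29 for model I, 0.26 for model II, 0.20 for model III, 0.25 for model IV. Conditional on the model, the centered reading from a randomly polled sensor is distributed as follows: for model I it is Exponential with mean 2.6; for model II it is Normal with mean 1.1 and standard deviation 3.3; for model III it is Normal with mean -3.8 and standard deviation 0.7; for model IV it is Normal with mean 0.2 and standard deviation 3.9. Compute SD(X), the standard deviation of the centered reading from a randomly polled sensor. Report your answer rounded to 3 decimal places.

Per component, I: μ=2.6, E[X²]=13.52; II: μ=1.1, E[X²]=12.1; III: μ=-3.8, E[X²]=14.93; IV: μ=0.2, E[X²]=15.25.
E[X] = 0.29·2.6 + 0.26·1.1 + 0.2·-3.8 + 0.25·0.2 = 0.33.
E[X²] = 0.29·13.52 + 0.26·12.1 + 0.2·14.93 + 0.25·15.25 = 13.8653.
Var(X) = E[X²] − (E[X])² = 13.8653 − 0.1089 = 13.7564.
SD(X) = √13.7564 = 3.70896.

3.709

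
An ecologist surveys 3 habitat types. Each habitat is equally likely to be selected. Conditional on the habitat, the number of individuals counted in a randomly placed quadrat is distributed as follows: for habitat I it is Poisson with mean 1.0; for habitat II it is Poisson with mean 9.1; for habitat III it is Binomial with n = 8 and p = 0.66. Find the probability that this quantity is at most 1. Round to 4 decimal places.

0.2466

Conditional on each habitat, P(X ≤ 1): I: 0.735759; II: 0.00112782; III: 0.00295181.
By total probability, P(X ≤ 1) = 0.333333·0.735759 + 0.333333·0.00112782 + 0.333333·0.00295181 = 0.246613.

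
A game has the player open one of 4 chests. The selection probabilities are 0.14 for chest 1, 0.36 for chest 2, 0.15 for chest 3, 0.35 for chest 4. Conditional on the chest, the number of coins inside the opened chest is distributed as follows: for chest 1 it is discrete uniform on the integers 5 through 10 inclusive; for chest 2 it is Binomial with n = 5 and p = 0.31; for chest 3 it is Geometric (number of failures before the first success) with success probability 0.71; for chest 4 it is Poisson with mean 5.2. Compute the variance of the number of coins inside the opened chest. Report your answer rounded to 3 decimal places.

Per component, 1: μ=7.5, E[X²]=59.1667; 2: μ=1.55, E[X²]=3.472; 3: μ=0.408451, E[X²]=0.742115; 4: μ=5.2, E[X²]=32.24.
E[X] = 0.14·7.5 + 0.36·1.55 + 0.15·0.408451 + 0.35·5.2 = 3.48927.
E[X²] = 0.14·59.1667 + 0.36·3.472 + 0.15·0.742115 + 0.35·32.24 = 20.9286.
Var(X) = E[X²] − (E[X])² = 20.9286 − 12.175 = 8.75358.

8.754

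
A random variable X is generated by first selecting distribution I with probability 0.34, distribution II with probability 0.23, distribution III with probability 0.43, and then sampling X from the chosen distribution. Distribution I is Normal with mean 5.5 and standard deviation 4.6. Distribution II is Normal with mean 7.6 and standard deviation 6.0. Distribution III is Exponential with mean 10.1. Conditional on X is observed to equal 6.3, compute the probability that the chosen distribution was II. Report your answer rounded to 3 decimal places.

Likelihoods f(6.3 | ·): I: 0.0854249; II: 0.0649479; III: 0.0530618.
Posterior ∝ prior × likelihood. Numerator for II: 0.23·0.0649479 = 0.014938.
Normalizing constant: 0.34·0.0854249 + 0.23·0.0649479 + 0.43·0.0530618 = 0.0667991.
P(II | observation) = 0.014938 / 0.0667991 = 0.223626.

0.224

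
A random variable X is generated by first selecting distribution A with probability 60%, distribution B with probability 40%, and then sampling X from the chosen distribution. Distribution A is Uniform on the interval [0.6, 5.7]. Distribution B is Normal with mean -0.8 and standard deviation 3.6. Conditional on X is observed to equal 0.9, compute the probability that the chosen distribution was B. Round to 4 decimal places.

0.2521

Likelihoods f(0.9 | ·): A: 0.196078; B: 0.0991254.
Posterior ∝ prior × likelihood. Numerator for B: 0.4·0.0991254 = 0.0396502.
Normalizing constant: 0.6·0.196078 + 0.4·0.0991254 = 0.157297.
P(B | observation) = 0.0396502 / 0.157297 = 0.252072.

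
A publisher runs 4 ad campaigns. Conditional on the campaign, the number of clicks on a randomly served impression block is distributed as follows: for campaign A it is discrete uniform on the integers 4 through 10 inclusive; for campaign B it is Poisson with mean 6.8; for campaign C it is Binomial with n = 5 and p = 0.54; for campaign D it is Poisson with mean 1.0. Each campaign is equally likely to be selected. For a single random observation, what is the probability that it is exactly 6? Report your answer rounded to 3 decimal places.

Conditional on each campaign, P(X = 6): A: 0.142857; B: 0.152939; C: 0; D: 0.000510944.
By total probability, P(X = 6) = 0.25·0.142857 + 0.25·0.152939 + 0.25·0 + 0.25·0.000510944 = 0.0740768.

0.074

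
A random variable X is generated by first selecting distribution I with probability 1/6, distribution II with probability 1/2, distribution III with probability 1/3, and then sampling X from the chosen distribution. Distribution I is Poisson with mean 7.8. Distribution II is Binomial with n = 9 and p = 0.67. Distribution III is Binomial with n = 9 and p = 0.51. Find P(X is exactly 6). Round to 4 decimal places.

0.2159

Conditional on each component, P(X = 6): I: 0.128156; II: 0.273067; III: 0.173896.
By total probability, P(X = 6) = 0.166667·0.128156 + 0.5·0.273067 + 0.333333·0.173896 = 0.215858.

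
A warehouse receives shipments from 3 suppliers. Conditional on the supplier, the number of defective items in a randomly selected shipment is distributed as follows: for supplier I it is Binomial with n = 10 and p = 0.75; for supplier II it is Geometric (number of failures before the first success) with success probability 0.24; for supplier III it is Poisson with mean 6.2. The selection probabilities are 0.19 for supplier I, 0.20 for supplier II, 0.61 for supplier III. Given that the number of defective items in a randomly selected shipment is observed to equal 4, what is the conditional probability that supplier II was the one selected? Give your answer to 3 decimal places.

Likelihoods P(X=4 | ·): I: 0.016222; II: 0.0800692; III: 0.124948.
Posterior ∝ prior × likelihood. Numerator for II: 0.2·0.0800692 = 0.0160138.
Normalizing constant: 0.19·0.016222 + 0.2·0.0800692 + 0.61·0.124948 = 0.0953144.
P(II | observation) = 0.0160138 / 0.0953144 = 0.168011.

0.168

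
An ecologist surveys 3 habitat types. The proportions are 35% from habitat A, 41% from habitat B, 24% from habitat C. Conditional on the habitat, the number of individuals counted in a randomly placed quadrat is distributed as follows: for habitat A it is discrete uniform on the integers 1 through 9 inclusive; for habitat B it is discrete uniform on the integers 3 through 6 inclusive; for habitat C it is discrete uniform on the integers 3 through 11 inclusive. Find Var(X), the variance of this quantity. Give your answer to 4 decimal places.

Per component, A: μ=5, E[X²]=31.6667; B: μ=4.5, E[X²]=21.5; C: μ=7, E[X²]=55.6667.
E[X] = 0.35·5 + 0.41·4.5 + 0.24·7 = 5.275.
E[X²] = 0.35·31.6667 + 0.41·21.5 + 0.24·55.6667 = 33.2583.
Var(X) = E[X²] − (E[X])² = 33.2583 − 27.8256 = 5.43271.

5.4327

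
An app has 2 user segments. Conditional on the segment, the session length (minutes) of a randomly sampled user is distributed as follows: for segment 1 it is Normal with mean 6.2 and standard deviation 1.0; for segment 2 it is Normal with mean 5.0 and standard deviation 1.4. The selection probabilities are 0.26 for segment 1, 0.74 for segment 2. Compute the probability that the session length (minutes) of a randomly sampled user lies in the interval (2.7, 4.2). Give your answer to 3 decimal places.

Conditional on each segment, P(2.7 < X < 4.2): 1: 0.0225175; 2: 0.233648.
By total probability, P(2.7 < X < 4.2) = 0.26·0.0225175 + 0.74·0.233648 = 0.178754.

0.179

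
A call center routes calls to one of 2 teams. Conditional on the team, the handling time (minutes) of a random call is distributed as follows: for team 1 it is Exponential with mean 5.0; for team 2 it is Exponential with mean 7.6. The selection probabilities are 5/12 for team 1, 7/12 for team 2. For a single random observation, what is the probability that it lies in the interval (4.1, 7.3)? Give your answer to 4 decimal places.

0.2036

Conditional on each team, P(4.1 < X < 7.3): 1: 0.208195; 2: 0.200364.
By total probability, P(4.1 < X < 7.3) = 0.416667·0.208195 + 0.583333·0.200364 = 0.203627.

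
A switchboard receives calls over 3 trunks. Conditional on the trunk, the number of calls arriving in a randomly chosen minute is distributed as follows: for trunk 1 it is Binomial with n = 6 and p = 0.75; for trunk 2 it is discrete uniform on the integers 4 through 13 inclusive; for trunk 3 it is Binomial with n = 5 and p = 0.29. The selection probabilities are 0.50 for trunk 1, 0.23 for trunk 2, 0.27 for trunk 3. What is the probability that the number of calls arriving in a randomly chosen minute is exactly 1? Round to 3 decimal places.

0.102

Conditional on each trunk, P(X = 1): 1: 0.00439453; 2: 0; 3: 0.368469.
By total probability, P(X = 1) = 0.5·0.00439453 + 0.23·0 + 0.27·0.368469 = 0.101684.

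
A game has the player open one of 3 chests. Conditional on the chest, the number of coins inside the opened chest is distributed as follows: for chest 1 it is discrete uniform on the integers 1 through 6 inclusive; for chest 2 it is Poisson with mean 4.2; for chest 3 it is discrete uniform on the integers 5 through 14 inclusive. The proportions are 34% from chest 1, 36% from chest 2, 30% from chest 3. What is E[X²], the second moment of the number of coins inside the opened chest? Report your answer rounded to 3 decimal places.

For each component E[X²] = Var + (mean)², giving 1: 15.1667; 2: 21.84; 3: 98.5.
Overall E[X²] = 0.34·15.1667 + 0.36·21.84 + 0.3·98.5 = 42.5691.

42.569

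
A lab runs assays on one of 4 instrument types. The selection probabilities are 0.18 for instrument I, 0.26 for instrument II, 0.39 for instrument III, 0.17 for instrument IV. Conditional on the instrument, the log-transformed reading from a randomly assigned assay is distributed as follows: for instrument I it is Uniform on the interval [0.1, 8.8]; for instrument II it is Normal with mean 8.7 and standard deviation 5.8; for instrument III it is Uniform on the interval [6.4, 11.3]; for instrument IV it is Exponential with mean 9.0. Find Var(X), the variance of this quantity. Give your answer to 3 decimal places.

27.278

Per component, I: μ=4.45, E[X²]=26.11; II: μ=8.7, E[X²]=109.33; III: μ=8.85, E[X²]=80.3233; IV: μ=9, E[X²]=162.
E[X] = 0.18·4.45 + 0.26·8.7 + 0.39·8.85 + 0.17·9 = 8.0445.
E[X²] = 0.18·26.11 + 0.26·109.33 + 0.39·80.3233 + 0.17·162 = 91.9917.
Var(X) = E[X²] − (E[X])² = 91.9917 − 64.714 = 27.2777.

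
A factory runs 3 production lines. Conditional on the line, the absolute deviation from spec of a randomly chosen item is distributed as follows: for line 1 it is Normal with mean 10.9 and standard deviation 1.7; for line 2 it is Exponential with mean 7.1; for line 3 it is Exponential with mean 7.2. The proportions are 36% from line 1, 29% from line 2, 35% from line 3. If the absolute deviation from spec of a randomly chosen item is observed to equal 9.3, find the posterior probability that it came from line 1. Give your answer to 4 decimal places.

Likelihoods f(9.3 | ·): 1: 0.150699; 2: 0.0380082; 3: 0.0381684.
Posterior ∝ prior × likelihood. Numerator for 1: 0.36·0.150699 = 0.0542515.
Normalizing constant: 0.36·0.150699 + 0.29·0.0380082 + 0.35·0.0381684 = 0.0786328.
P(1 | observation) = 0.0542515 / 0.0786328 = 0.689935.

0.6899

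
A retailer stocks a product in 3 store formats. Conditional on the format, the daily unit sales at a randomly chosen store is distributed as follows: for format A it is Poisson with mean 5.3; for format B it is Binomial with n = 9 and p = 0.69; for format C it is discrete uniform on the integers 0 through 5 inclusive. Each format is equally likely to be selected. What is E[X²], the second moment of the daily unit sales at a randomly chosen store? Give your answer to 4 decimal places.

27.6820

For each component E[X²] = Var + (mean)², giving A: 33.39; B: 40.4892; C: 9.16667.
Overall E[X²] = 0.333333·33.39 + 0.333333·40.4892 + 0.333333·9.16667 = 27.682.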